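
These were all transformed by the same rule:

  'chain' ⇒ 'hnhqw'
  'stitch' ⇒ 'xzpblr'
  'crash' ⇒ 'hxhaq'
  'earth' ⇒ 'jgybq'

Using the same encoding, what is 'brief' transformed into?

In chain: c→h is +5, h→n is +6, a→h is +7, i→q is +8 — the shift increases by 1 each position. Each letter shifts forward by (position + 5), i.e. 5, 6, 7, … — the shift grows by one for each successive letter.
For brief: b+5=g, r+6=x, i+7=p, e+8=m, f+9=o.

gxpmo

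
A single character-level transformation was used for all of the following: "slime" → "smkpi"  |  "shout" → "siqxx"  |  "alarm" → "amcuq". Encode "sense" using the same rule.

In slime: s→s is +0, l→m is +1, i→k is +2, m→p is +3 — the shift increases by 1 each position. The shift increases by 1 at each position, starting from +0: 0, 1, 2, ….
For sense: s+0=s, e+1=f, n+2=p, s+3=v, e+4=i.

sfpvi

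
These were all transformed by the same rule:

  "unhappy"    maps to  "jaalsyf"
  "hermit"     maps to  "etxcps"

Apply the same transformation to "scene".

pypnd

The output letters match the input read backwards, each shifted +11: unhappy reversed is yppahnu. The word is reversed, then every letter is shifted forward by 11.
For scene: reverse → enecs; then shift: e+11=p, n+11=y, e+11=p, c+11=n, s+11=d.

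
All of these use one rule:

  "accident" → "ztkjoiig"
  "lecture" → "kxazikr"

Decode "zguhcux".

The output letters match the input read backwards, each shifted +6: accident reversed is tnedicca. Read the word backwards and shift each letter +6.
Undoing it on zguhcux: shift back: z−6=t, g−6=a, u−6=o, h−6=b, c−6=w, u−6=o, x−6=r → taobwor; then reverse → rowboat.

rowboat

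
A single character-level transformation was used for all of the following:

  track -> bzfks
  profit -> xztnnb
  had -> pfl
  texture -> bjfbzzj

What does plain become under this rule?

xtfnv

The shift depends on letter class: consonant t→b is +8, but vowel a→f is +5. The rule splits by letter class: vowels +5, consonants +8.
For plain: p(cons)+8=x, l(cons)+8=t, a(vowel)+5=f, i(vowel)+5=n, n(cons)+8=v.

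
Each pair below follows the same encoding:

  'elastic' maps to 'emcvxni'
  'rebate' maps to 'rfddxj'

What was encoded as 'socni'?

snake

In elastic: e→e is +0, l→m is +1, a→c is +2, s→v is +3 — the shift increases by 1 each position. The shift increases by 1 at each position, starting from +0: 0, 1, 2, ….
Reversing it on socni: s−0=s, o−1=n, c−2=a, n−3=k, i−4=e.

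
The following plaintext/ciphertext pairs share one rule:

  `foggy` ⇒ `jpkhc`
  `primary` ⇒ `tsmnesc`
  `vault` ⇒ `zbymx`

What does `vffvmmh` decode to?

rebuild

Shifts by position in foggy: pos 0: f→j (+4), pos 1: o→p (+1), pos 2: g→k (+4), pos 3: g→h (+1) — repeating every 2. It's a Vigenère-style cipher with numeric key [4,1]: position i shifts by key[i mod 2].
Reversing it on vffvmmh: v−4=r, f−1=e, f−4=b, v−1=u, m−4=i, m−1=l, h−4=d.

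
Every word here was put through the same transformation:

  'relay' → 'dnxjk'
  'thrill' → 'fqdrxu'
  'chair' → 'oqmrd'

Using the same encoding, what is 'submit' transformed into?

ednvuc

Shifts by position in relay: pos 0: r→d (+12), pos 1: e→n (+9), pos 2: l→x (+12), pos 3: a→j (+9) — repeating every 2. The shifts repeat in a cycle of length 2: positions 0,1,… shift by +12, +9, then the pattern repeats.
For submit: s+12=e, u+9=d, b+12=n, m+9=v, i+12=u, t+9=c.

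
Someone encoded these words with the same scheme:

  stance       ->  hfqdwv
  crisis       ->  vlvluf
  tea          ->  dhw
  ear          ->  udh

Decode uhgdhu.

The output letters match the input read backwards, each shifted +3: stance reversed is ecnats. Read the word backwards and shift each letter +3.
Undoing it on uhgdhu: shift back: u−3=r, h−3=e, g−3=d, d−3=a, h−3=e, u−3=r → redaer; then reverse → reader.

reader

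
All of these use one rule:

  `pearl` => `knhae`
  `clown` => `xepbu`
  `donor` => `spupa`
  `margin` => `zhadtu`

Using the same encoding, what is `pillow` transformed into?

p(15)→k(10) and e(4)→n(13) fit y≡21x+7 (mod 26); the inverse of 21 mod 26 is 5. Each letter's alphabet position (a=0..z=25) is mapped through 21·x+7 mod 26 — an affine cipher.
Applying it to pillow: p(15)→21·15+7≡10=k; i(8)→21·8+7≡19=t; l(11)→21·11+7≡4=e; l(11)→21·11+7≡4=e; o(14)→21·14+7≡15=p; w(22)→21·22+7≡1=b (all mod 26).

kteepb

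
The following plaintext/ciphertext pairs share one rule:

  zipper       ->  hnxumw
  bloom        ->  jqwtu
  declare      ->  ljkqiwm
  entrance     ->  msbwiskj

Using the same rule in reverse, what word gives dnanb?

visit

Shifts by position in zipper: pos 0: z→h (+8), pos 1: i→n (+5), pos 2: p→x (+8), pos 3: p→u (+5) — repeating every 2. The shifts repeat in a cycle of length 2: positions 0,1,… shift by +8, +5, then the pattern repeats.
Reversing it on dnanb: d−8=v, n−5=i, a−8=s, n−5=i, b−8=t.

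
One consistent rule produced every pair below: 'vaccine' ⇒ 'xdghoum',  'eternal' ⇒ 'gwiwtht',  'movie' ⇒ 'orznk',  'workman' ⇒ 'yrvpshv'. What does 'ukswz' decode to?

In vaccine: v→x is +2, a→d is +3, c→g is +4, c→h is +5 — the shift increases by 1 each position. The shift increases by 1 at each position, starting from +2: 2, 3, 4, ….
Reversing it on ukswz: u−2=s, k−3=h, s−4=o, w−5=r, z−6=t.

short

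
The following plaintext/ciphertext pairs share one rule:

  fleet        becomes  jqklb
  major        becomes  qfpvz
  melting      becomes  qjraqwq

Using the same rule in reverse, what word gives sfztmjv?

Each letter shifts forward by (position + 4), i.e. 4, 5, 6, … — the shift grows by one for each successive letter.
Decoding sfztmjv: s−4=o, f−5=a, z−6=t, t−7=m, m−8=e, j−9=a, v−10=l.

oatmeal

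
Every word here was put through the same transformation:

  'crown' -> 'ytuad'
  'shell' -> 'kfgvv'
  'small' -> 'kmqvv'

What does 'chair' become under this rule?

yfqwt

c(2)→y(24) and r(17)→t(19) fit y≡17x+16 (mod 26); the inverse of 17 mod 26 is 23. This is an affine cipher: with a=0,…,z=25, each position x becomes (17x+16) mod 26.
For chair: c(2)→17·2+16≡24=y; h(7)→17·7+16≡5=f; a(0)→17·0+16≡16=q; i(8)→17·8+16≡22=w; r(17)→17·17+16≡19=t (all mod 26).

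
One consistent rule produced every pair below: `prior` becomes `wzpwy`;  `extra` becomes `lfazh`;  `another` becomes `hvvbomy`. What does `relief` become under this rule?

Shifts by position in prior: pos 0: p→w (+7), pos 1: r→z (+8), pos 2: i→p (+7), pos 3: o→w (+8) — repeating every 2. It's a Vigenère-style cipher with numeric key [7,8]: position i shifts by key[i mod 2].
On relief: r+7=y, e+8=m, l+7=s, i+8=q, e+7=l, f+8=n.

ymsqln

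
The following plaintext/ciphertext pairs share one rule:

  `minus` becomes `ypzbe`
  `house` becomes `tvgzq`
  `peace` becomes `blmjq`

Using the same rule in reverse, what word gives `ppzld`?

Shifts by position in minus: pos 0: m→y (+12), pos 1: i→p (+7), pos 2: n→z (+12), pos 3: u→b (+7) — repeating every 2. The shifts repeat in a cycle of length 2: positions 0,1,… shift by +12, +7, then the pattern repeats.
Decoding ppzld: p−12=d, p−7=i, z−12=n, l−7=e, d−12=r.

diner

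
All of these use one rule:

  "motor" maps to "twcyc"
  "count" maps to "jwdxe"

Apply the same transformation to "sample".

In motor: m→t is +7, o→w is +8, t→c is +9, o→y is +10 — the shift increases by 1 each position. Letter i (0-indexed) is shifted by i+7, so successive shifts are 7, 8, 9, ….
For sample: s+7=z, a+8=i, m+9=v, p+10=z, l+11=w, e+12=q.

zivzwq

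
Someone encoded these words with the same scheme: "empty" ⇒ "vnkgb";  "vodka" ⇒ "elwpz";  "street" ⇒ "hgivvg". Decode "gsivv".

three

Each pair mirrors across the alphabet (e↔v, m↔n, p↔k): positions sum to 25. Letters are reflected about the middle of the alphabet (position → 25−position): Atbash.
Undoing it on gsivv: g↔t, s↔h, i↔r, v↔e, v↔e.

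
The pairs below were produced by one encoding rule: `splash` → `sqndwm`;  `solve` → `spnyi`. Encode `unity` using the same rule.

uokwc

In splash: s→s is +0, p→q is +1, l→n is +2, a→d is +3 — the shift increases by 1 each position. The shift increases by 1 at each position, starting from +0: 0, 1, 2, ….
For unity: u+0=u, n+1=o, i+2=k, t+3=w, y+4=c.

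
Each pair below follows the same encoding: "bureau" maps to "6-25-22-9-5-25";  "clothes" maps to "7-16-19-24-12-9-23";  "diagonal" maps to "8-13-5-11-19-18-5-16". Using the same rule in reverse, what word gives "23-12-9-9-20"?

sheep

Letters become their 1-based position plus 4 (so a→5, b→6, …).
Reversing it on 23-12-9-9-20: 23→(23−4)÷1=19=s, 12→(12−4)÷1=8=h, 9→(9−4)÷1=5=e, 9→(9−4)÷1=5=e, 20→(20−4)÷1=16=p.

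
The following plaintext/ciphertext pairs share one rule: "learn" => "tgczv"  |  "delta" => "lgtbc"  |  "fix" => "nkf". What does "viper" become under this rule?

The shift depends on letter class: consonant l→t is +8, but vowel e→g is +2. The rule splits by letter class: vowels +2, consonants +8.
Applying it to viper: v(cons)+8=d, i(vowel)+2=k, p(cons)+8=x, e(vowel)+2=g, r(cons)+8=z.

dkxgz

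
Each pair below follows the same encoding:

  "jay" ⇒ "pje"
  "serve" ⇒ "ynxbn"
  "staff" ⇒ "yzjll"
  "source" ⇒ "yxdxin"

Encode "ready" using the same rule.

xnjje

The shift depends on letter class: consonant j→p is +6, but vowel a→j is +9. Two shifts are in play — +9 for a/e/i/o/u, +6 for every other letter.
Applying it to ready: r(cons)+6=x, e(vowel)+9=n, a(vowel)+9=j, d(cons)+6=j, y(cons)+6=e.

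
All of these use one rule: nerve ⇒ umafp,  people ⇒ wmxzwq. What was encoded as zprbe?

shirt

In nerve: n→u is +7, e→m is +8, r→a is +9, v→f is +10 — the shift increases by 1 each position. Each letter shifts forward by (position + 7), i.e. 7, 8, 9, … — the shift grows by one for each successive letter.
Undoing it on zprbe: z−7=s, p−8=h, r−9=i, b−10=r, e−11=t.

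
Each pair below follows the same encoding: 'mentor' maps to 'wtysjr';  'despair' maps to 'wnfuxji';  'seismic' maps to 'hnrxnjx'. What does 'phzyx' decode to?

stuck

The output letters match the input read backwards, each shifted +5: mentor reversed is rotnem. Read the word backwards and shift each letter +5.
Undoing it on phzyx: shift back: p−5=k, h−5=c, z−5=u, y−5=t, x−5=s → kcuts; then reverse → stuck.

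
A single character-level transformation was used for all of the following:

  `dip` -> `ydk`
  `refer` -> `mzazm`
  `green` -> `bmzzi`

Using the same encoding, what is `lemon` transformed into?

Every letter moves 21 places later in the alphabet, wrapping around z→a.
On lemon: l+21=g, e+21=z, m+21=h, o+21=j, n+21=i.

gzhji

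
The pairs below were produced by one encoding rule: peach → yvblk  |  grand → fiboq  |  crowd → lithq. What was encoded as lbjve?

Treating letters as 0–25, the rule is x ↦ 5x + 1 (mod 26).
Decoding lbjve: l(11)→21·(11−1)≡2=c; b(1)→21·(1−1)≡0=a; j(9)→21·(9−1)≡12=m; v(21)→21·(21−1)≡4=e; e(4)→21·(4−1)≡11=l (all mod 26).

camel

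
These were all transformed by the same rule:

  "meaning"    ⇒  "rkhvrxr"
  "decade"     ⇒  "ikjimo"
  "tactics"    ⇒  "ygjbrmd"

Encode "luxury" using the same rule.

qaecai

In meaning: m→r is +5, e→k is +6, a→h is +7, n→v is +8 — the shift increases by 1 each position. The shift increases by 1 at each position, starting from +5: 5, 6, 7, ….
For luxury: l+5=q, u+6=a, x+7=e, u+8=c, r+9=a, y+10=i.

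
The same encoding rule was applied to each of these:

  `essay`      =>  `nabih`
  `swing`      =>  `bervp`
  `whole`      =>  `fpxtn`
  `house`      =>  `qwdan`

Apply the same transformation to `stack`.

The shifts repeat in a cycle of length 2: positions 0,1,… shift by +9, +8, then the pattern repeats.
For stack: s+9=b, t+8=b, a+9=j, c+8=k, k+9=t.

bbjkt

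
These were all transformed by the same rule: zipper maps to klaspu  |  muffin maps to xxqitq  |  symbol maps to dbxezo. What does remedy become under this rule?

Shifts by position in zipper: pos 0: z→k (+11), pos 1: i→l (+3), pos 2: p→a (+11), pos 3: p→s (+3) — repeating every 2. The shifts repeat in a cycle of length 2: positions 0,1,… shift by +11, +3, then the pattern repeats.
On remedy: r+11=c, e+3=h, m+11=x, e+3=h, d+11=o, y+3=b.

chxhob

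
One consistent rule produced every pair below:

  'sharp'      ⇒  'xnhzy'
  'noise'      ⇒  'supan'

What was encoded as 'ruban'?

mouse

In sharp: s→x is +5, h→n is +6, a→h is +7, r→z is +8 — the shift increases by 1 each position. Each letter shifts forward by (position + 5), i.e. 5, 6, 7, … — the shift grows by one for each successive letter.
Decoding ruban: r−5=m, u−6=o, b−7=u, a−8=s, n−9=e.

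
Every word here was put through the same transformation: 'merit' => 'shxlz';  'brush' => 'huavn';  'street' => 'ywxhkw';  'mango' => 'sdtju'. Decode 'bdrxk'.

value

Shifts by position in merit: pos 0: m→s (+6), pos 1: e→h (+3), pos 2: r→x (+6), pos 3: i→l (+3) — repeating every 2. The shifts repeat in a cycle of length 2: positions 0,1,… shift by +6, +3, then the pattern repeats.
Undoing it on bdrxk: b−6=v, d−3=a, r−6=l, x−3=u, k−6=e.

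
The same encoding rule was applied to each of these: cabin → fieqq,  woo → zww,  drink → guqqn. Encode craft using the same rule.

Vowels shift forward by 8 and consonants shift forward by 3.
For craft: c(cons)+3=f, r(cons)+3=u, a(vowel)+8=i, f(cons)+3=i, t(cons)+3=w.

fuiiw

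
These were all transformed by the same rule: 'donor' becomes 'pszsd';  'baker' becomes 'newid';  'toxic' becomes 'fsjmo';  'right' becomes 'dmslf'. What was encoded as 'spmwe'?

It's a Vigenère-style cipher with numeric key [12,4]: position i shifts by key[i mod 2].
Undoing it on spmwe: s−12=g, p−4=l, m−12=a, w−4=s, e−12=s.

glass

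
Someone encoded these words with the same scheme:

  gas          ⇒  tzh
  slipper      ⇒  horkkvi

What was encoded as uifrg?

fruit

Each letter is replaced by its mirror in the alphabet: a↔z, b↔y, c↔x, and so on (the Atbash cipher).
Reversing it on uifrg: u↔f, i↔r, f↔u, r↔i, g↔t.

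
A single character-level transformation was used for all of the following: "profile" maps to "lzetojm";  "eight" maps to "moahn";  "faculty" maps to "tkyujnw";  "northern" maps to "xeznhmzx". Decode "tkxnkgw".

fantasy

This is an affine cipher: with a=0,…,z=25, each position x becomes (7x+10) mod 26.
Decoding tkxnkgw: t(19)→15·(19−10)≡5=f; k(10)→15·(10−10)≡0=a; x(23)→15·(23−10)≡13=n; n(13)→15·(13−10)≡19=t; k(10)→15·(10−10)≡0=a; g(6)→15·(6−10)≡18=s; w(22)→15·(22−10)≡24=y (all mod 26).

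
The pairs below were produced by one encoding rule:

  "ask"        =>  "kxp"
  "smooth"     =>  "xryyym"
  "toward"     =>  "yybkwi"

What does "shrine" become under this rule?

xmwsso

The shift depends on letter class: consonant s→x is +5, but vowel a→k is +10. Two shifts are in play — +10 for a/e/i/o/u, +5 for every other letter.
For shrine: s(cons)+5=x, h(cons)+5=m, r(cons)+5=w, i(vowel)+10=s, n(cons)+5=s, e(vowel)+10=o.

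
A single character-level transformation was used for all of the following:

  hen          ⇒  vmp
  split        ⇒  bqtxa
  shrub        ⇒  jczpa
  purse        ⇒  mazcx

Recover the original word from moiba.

The output letters match the input read backwards, each shifted +8: hen reversed is neh. Two steps: reverse the string, then apply a Caesar shift of +8.
Decoding moiba: shift back: m−8=e, o−8=g, i−8=a, b−8=t, a−8=s → egats; then reverse → stage.

stage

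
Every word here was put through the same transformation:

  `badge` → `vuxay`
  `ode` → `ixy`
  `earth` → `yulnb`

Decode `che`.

ink

Each letter is shifted forward by 20 in the alphabet (a Caesar shift of +20).
Reversing it on che: c−20=i, h−20=n, e−20=k.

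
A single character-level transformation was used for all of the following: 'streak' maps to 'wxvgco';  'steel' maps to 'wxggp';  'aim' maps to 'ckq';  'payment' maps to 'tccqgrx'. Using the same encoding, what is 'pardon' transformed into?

Two shifts are in play — +2 for a/e/i/o/u, +4 for every other letter.
Applying it to pardon: p(cons)+4=t, a(vowel)+2=c, r(cons)+4=v, d(cons)+4=h, o(vowel)+2=q, n(cons)+4=r.

tcvhqr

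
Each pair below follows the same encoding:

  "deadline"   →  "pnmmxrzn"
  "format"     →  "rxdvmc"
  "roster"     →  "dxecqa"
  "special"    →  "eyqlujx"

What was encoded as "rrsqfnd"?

fighter

Shifts by position in deadline: pos 0: d→p (+12), pos 1: e→n (+9), pos 2: a→m (+12), pos 3: d→m (+9) — repeating every 2. It's a Vigenère-style cipher with numeric key [12,9]: position i shifts by key[i mod 2].
Reversing it on rrsqfnd: r−12=f, r−9=i, s−12=g, q−9=h, f−12=t, n−9=e, d−12=r.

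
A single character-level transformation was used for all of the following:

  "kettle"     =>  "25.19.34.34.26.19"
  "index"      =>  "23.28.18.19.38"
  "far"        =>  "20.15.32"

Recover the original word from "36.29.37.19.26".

k is letter #11 and maps to 25: an offset of 14. Letters become their 1-based position plus 14 (so a→15, b→16, …).
Undoing it on 36.29.37.19.26: 36→(36−14)÷1=22=v, 29→(29−14)÷1=15=o, 37→(37−14)÷1=23=w, 19→(19−14)÷1=5=e, 26→(26−14)÷1=12=l.

vowel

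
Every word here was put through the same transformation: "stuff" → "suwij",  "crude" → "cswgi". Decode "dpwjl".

In stuff: s→s is +0, t→u is +1, u→w is +2, f→i is +3 — the shift increases by 1 each position. The shift increases by 1 at each position, starting from +0: 0, 1, 2, ….
Reversing it on dpwjl: d−0=d, p−1=o, w−2=u, j−3=g, l−4=h.

dough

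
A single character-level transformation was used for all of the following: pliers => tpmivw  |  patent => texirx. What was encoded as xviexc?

treaty

Compare letters: p→t is +4, l→p is +4, i→m is +4 — a constant shift. This is a Caesar cipher with shift 4.
Decoding xviexc: x−4=t, v−4=r, i−4=e, e−4=a, x−4=t, c−4=y.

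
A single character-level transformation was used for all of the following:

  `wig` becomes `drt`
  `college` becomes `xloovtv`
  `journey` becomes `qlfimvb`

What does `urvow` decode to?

field

This is the alphabet-reversal cipher (Atbash): a becomes z, b becomes y, etc.
Decoding urvow: u↔f, r↔i, v↔e, o↔l, w↔d.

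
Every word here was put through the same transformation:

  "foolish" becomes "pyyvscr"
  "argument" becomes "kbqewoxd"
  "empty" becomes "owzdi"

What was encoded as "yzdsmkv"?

Compare letters: f→p is +10, o→y is +10, o→y is +10 — a constant shift. Every letter moves 10 places later in the alphabet, wrapping around z→a.
Decoding yzdsmkv: y−10=o, z−10=p, d−10=t, s−10=i, m−10=c, k−10=a, v−10=l.

optical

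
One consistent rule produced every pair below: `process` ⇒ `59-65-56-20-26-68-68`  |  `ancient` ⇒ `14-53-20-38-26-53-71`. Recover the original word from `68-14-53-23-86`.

p(#16)→59 and r(#18)→65: differences scale by 3, so n = 3·pos + 11. With a=1..z=26, the number is 3·pos + 11.
Reversing it on 68-14-53-23-86: 68→(68−11)÷3=19=s, 14→(14−11)÷3=1=a, 53→(53−11)÷3=14=n, 23→(23−11)÷3=4=d, 86→(86−11)÷3=25=y.

sandy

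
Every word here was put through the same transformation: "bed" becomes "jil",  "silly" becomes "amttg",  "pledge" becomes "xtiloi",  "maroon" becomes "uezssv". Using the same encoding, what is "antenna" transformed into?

The rule splits by letter class: vowels +4, consonants +8.
Applying it to antenna: a(vowel)+4=e, n(cons)+8=v, t(cons)+8=b, e(vowel)+4=i, n(cons)+8=v, n(cons)+8=v, a(vowel)+4=e.

evbivve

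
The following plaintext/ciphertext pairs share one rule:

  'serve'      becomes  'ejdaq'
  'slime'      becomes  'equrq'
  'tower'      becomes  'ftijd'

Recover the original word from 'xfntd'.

labor

It's a Vigenère-style cipher with numeric key [12,5]: position i shifts by key[i mod 2].
Decoding xfntd: x−12=l, f−5=a, n−12=b, t−5=o, d−12=r.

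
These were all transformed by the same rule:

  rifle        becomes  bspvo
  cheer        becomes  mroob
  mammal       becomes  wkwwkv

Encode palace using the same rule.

Compare letters: r→b is +10, i→s is +10, f→p is +10 — a constant shift. This is a Caesar cipher with shift 10.
For palace: p+10=z, a+10=k, l+10=v, a+10=k, c+10=m, e+10=o.

zkvkmo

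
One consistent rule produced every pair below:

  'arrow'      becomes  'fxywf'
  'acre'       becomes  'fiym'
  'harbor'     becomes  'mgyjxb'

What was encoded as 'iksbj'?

Letter i (0-indexed) is shifted by i+5, so successive shifts are 5, 6, 7, ….
Undoing it on iksbj: i−5=d, k−6=e, s−7=l, b−8=t, j−9=a.

delta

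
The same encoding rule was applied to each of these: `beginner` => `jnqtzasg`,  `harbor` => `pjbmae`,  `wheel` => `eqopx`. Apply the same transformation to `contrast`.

kxxedngi

In beginner: b→j is +8, e→n is +9, g→q is +10, i→t is +11 — the shift increases by 1 each position. Each letter shifts forward by (position + 8), i.e. 8, 9, 10, … — the shift grows by one for each successive letter.
Applying it to contrast: c+8=k, o+9=x, n+10=x, t+11=e, r+12=d, a+13=n, s+14=g, t+15=i.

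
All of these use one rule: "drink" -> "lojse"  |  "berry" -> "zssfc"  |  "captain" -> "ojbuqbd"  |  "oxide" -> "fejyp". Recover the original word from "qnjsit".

Two steps: reverse the string, then apply a Caesar shift of +1.
Decoding qnjsit: shift back: q−1=p, n−1=m, j−1=i, s−1=r, i−1=h, t−1=s → pmirhs; then reverse → shrimp.

shrimp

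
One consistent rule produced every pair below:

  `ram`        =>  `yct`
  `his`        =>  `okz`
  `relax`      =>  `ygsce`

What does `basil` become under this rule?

Vowels shift forward by 2 and consonants shift forward by 7.
Applying it to basil: b(cons)+7=i, a(vowel)+2=c, s(cons)+7=z, i(vowel)+2=k, l(cons)+7=s.

iczks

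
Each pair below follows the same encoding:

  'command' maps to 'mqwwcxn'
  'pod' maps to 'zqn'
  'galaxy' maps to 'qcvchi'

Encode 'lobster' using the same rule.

Vowels shift forward by 2 and consonants shift forward by 10.
Applying it to lobster: l(cons)+10=v, o(vowel)+2=q, b(cons)+10=l, s(cons)+10=c, t(cons)+10=d, e(vowel)+2=g, r(cons)+10=b.

vqlcdgb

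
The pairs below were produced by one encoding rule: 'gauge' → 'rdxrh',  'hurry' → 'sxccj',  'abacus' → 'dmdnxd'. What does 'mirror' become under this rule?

xlccrc

The shift depends on letter class: consonant g→r is +11, but vowel a→d is +3. Two shifts are in play — +3 for a/e/i/o/u, +11 for every other letter.
On mirror: m(cons)+11=x, i(vowel)+3=l, r(cons)+11=c, r(cons)+11=c, o(vowel)+3=r, r(cons)+11=c.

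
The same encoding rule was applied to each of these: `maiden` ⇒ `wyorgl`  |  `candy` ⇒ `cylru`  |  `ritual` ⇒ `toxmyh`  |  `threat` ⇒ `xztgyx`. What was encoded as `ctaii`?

cross

m(12)→w(22) and a(0)→y(24) fit y≡15x+24 (mod 26); the inverse of 15 mod 26 is 7. Treating letters as 0–25, the rule is x ↦ 15x + 24 (mod 26).
Reversing it on ctaii: c(2)→7·(2−24)≡2=c; t(19)→7·(19−24)≡17=r; a(0)→7·(0−24)≡14=o; i(8)→7·(8−24)≡18=s; i(8)→7·(8−24)≡18=s (all mod 26).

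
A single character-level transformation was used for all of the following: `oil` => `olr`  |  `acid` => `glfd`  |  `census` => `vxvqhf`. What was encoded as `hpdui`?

The output letters match the input read backwards, each shifted +3: oil reversed is lio. Two steps: reverse the string, then apply a Caesar shift of +3.
Reversing it on hpdui: shift back: h−3=e, p−3=m, d−3=a, u−3=r, i−3=f → emarf; then reverse → frame.

frame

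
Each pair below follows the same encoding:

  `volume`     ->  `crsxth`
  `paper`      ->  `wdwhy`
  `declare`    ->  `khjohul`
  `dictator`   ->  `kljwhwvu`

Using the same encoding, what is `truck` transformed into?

aubfr

Shifts by position in volume: pos 0: v→c (+7), pos 1: o→r (+3), pos 2: l→s (+7), pos 3: u→x (+3) — repeating every 2. The shifts repeat in a cycle of length 2: positions 0,1,… shift by +7, +3, then the pattern repeats.
Applying it to truck: t+7=a, r+3=u, u+7=b, c+3=f, k+7=r.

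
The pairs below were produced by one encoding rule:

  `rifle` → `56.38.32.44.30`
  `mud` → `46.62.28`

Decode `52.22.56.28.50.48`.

pardon

r(#18)→56 and i(#9)→38: differences scale by 2, so n = 2·pos + 20. The formula is n = 2×(alphabet index, a=1) + 20.
Decoding 52.22.56.28.50.48: 52→(52−20)÷2=16=p, 22→(22−20)÷2=1=a, 56→(56−20)÷2=18=r, 28→(28−20)÷2=4=d, 50→(50−20)÷2=15=o, 48→(48−20)÷2=14=n.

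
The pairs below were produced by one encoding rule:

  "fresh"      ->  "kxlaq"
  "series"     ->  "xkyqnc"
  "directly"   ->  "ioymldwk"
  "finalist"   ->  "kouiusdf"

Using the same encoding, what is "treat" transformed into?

yxlic

In fresh: f→k is +5, r→x is +6, e→l is +7, s→a is +8 — the shift increases by 1 each position. Each letter shifts forward by (position + 5), i.e. 5, 6, 7, … — the shift grows by one for each successive letter.
Applying it to treat: t+5=y, r+6=x, e+7=l, a+8=i, t+9=c.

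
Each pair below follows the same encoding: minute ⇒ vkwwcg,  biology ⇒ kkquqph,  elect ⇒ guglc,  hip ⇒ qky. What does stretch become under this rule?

The shift depends on letter class: consonant m→v is +9, but vowel i→k is +2. Two shifts are in play — +2 for a/e/i/o/u, +9 for every other letter.
On stretch: s(cons)+9=b, t(cons)+9=c, r(cons)+9=a, e(vowel)+2=g, t(cons)+9=c, c(cons)+9=l, h(cons)+9=q.

bcagclq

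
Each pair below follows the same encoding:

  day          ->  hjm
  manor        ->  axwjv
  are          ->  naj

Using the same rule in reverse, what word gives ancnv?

The output letters match the input read backwards, each shifted +9: day reversed is yad. Read the word backwards and shift each letter +9.
Undoing it on ancnv: shift back: a−9=r, n−9=e, c−9=t, n−9=e, v−9=m → retem; then reverse → meter.

meter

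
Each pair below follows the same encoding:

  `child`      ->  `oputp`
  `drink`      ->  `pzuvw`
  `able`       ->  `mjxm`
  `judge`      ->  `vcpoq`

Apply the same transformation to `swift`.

eeunf

It's a Vigenère-style cipher with numeric key [12,8]: position i shifts by key[i mod 2].
For swift: s+12=e, w+8=e, i+12=u, f+8=n, t+12=f.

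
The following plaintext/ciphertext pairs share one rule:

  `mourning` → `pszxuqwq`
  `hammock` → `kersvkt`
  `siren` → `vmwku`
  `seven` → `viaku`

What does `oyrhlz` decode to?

In mourning: m→p is +3, o→s is +4, u→z is +5, r→x is +6 — the shift increases by 1 each position. The shift increases by 1 at each position, starting from +3: 3, 4, 5, ….
Decoding oyrhlz: o−3=l, y−4=u, r−5=m, h−6=b, l−7=e, z−8=r.

lumber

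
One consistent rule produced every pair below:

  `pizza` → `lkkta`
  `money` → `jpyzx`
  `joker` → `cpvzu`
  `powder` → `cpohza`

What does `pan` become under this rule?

The output letters match the input read backwards, each shifted +11: pizza reversed is azzip. Two steps: reverse the string, then apply a Caesar shift of +11.
For pan: reverse → nap; then shift: n+11=y, a+11=l, p+11=a.

yla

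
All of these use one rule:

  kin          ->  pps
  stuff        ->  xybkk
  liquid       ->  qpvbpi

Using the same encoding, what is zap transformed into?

The shift depends on letter class: consonant k→p is +5, but vowel i→p is +7. Two shifts are in play — +7 for a/e/i/o/u, +5 for every other letter.
For zap: z(cons)+5=e, a(vowel)+7=h, p(cons)+5=u.

ehu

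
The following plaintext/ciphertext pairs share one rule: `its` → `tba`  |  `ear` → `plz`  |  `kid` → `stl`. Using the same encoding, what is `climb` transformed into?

kttuj

The shift depends on letter class: consonant t→b is +8, but vowel i→t is +11. Two shifts are in play — +11 for a/e/i/o/u, +8 for every other letter.
For climb: c(cons)+8=k, l(cons)+8=t, i(vowel)+11=t, m(cons)+8=u, b(cons)+8=j.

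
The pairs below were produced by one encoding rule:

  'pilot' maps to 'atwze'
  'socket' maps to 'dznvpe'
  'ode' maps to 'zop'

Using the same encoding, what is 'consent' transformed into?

Compare letters: p→a is +11, i→t is +11, l→w is +11 — a constant shift. Every letter moves 11 places later in the alphabet, wrapping around z→a.
For consent: c+11=n, o+11=z, n+11=y, s+11=d, e+11=p, n+11=y, t+11=e.

nzydpye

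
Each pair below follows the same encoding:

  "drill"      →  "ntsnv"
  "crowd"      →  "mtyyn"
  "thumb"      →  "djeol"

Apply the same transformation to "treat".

dtocd

Shifts by position in drill: pos 0: d→n (+10), pos 1: r→t (+2), pos 2: i→s (+10), pos 3: l→n (+2) — repeating every 2. It's a Vigenère-style cipher with numeric key [10,2]: position i shifts by key[i mod 2].
For treat: t+10=d, r+2=t, e+10=o, a+2=c, t+10=d.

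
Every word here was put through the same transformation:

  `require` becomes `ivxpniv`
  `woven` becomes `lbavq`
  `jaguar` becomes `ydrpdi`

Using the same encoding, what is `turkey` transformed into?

epijvh

r(17)→i(8) and e(4)→v(21) fit y≡11x+3 (mod 26); the inverse of 11 mod 26 is 19. Each letter's alphabet position (a=0..z=25) is mapped through 11·x+3 mod 26 — an affine cipher.
Applying it to turkey: t(19)→11·19+3≡4=e; u(20)→11·20+3≡15=p; r(17)→11·17+3≡8=i; k(10)→11·10+3≡9=j; e(4)→11·4+3≡21=v; y(24)→11·24+3≡7=h (all mod 26).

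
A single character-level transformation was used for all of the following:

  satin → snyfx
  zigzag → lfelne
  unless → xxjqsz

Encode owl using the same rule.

The output letters match the input read backwards, each shifted +5: satin reversed is nitas. Two steps: reverse the string, then apply a Caesar shift of +5.
Applying it to owl: reverse → lwo; then shift: l+5=q, w+5=b, o+5=t.

qbt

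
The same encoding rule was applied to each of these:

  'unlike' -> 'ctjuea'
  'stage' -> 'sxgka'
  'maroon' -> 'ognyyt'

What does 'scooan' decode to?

summer

u(20)→c(2) and n(13)→t(19) fit y≡5x+6 (mod 26); the inverse of 5 mod 26 is 21. This is an affine cipher: with a=0,…,z=25, each position x becomes (5x+6) mod 26.
Undoing it on scooan: s(18)→21·(18−6)≡18=s; c(2)→21·(2−6)≡20=u; o(14)→21·(14−6)≡12=m; o(14)→21·(14−6)≡12=m; a(0)→21·(0−6)≡4=e; n(13)→21·(13−6)≡17=r (all mod 26).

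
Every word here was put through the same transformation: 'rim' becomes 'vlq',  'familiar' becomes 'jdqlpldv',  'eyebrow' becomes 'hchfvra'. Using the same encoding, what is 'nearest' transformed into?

Vowels shift forward by 3 and consonants shift forward by 4.
For nearest: n(cons)+4=r, e(vowel)+3=h, a(vowel)+3=d, r(cons)+4=v, e(vowel)+3=h, s(cons)+4=w, t(cons)+4=x.

rhdvhwx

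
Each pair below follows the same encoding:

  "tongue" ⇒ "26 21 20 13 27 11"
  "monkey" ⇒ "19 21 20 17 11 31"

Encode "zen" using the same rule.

t is letter #20 and maps to 26: an offset of 6. Letters become their 1-based position plus 6 (so a→7, b→8, …).
On zen: z=26→32, e=5→11, n=14→20.

32 11 20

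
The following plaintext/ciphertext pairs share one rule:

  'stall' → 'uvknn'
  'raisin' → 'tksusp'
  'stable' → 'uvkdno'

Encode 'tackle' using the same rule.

The shift depends on letter class: consonant s→u is +2, but vowel a→k is +10. Vowels shift forward by 10 and consonants shift forward by 2.
On tackle: t(cons)+2=v, a(vowel)+10=k, c(cons)+2=e, k(cons)+2=m, l(cons)+2=n, e(vowel)+10=o.

vkemno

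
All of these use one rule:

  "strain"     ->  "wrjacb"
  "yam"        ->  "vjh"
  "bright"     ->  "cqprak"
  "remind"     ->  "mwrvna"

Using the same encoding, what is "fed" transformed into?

mno

The word is reversed, then every letter is shifted forward by 9.
On fed: reverse → def; then shift: d+9=m, e+9=n, f+9=o.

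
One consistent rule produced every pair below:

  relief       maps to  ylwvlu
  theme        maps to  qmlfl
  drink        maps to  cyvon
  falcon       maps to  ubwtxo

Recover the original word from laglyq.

expert

r(17)→y(24) and e(4)→l(11) fit y≡9x+1 (mod 26); the inverse of 9 mod 26 is 3. Treating letters as 0–25, the rule is x ↦ 9x + 1 (mod 26).
Reversing it on laglyq: l(11)→3·(11−1)≡4=e; a(0)→3·(0−1)≡23=x; g(6)→3·(6−1)≡15=p; l(11)→3·(11−1)≡4=e; y(24)→3·(24−1)≡17=r; q(16)→3·(16−1)≡19=t (all mod 26).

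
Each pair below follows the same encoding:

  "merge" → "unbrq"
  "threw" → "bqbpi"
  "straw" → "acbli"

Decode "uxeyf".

In merge: m→u is +8, e→n is +9, r→b is +10, g→r is +11 — the shift increases by 1 each position. The shift increases by 1 at each position, starting from +8: 8, 9, 10, ….
Undoing it on uxeyf: u−8=m, x−9=o, e−10=u, y−11=n, f−12=t.

mount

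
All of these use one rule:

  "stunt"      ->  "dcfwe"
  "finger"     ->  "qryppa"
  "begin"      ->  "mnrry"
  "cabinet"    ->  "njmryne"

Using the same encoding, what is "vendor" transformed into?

Shifts by position in stunt: pos 0: s→d (+11), pos 1: t→c (+9), pos 2: u→f (+11), pos 3: n→w (+9) — repeating every 2. It's a Vigenère-style cipher with numeric key [11,9]: position i shifts by key[i mod 2].
On vendor: v+11=g, e+9=n, n+11=y, d+9=m, o+11=z, r+9=a.

gnymza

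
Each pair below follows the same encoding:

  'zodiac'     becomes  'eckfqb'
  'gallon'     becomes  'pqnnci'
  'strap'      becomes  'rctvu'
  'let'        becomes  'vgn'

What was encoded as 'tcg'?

The output letters match the input read backwards, each shifted +2: zodiac reversed is caidoz. Read the word backwards and shift each letter +2.
Decoding tcg: shift back: t−2=r, c−2=a, g−2=e → rae; then reverse → ear.

ear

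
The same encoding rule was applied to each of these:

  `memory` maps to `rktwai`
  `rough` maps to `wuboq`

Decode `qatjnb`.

lumber

In memory: m→r is +5, e→k is +6, m→t is +7, o→w is +8 — the shift increases by 1 each position. The shift increases by 1 at each position, starting from +5: 5, 6, 7, ….
Decoding qatjnb: q−5=l, a−6=u, t−7=m, j−8=b, n−9=e, b−10=r.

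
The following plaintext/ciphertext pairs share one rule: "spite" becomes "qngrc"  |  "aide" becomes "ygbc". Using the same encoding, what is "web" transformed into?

ucz

It's a constant shift of +24 (ROT24).
Applying it to web: w+24=u, e+24=c, b+24=z.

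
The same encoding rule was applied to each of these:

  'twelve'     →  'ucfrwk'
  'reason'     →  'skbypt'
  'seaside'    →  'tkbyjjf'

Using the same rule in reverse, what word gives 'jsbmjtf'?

Shifts by position in twelve: pos 0: t→u (+1), pos 1: w→c (+6), pos 2: e→f (+1), pos 3: l→r (+6) — repeating every 2. It's a Vigenère-style cipher with numeric key [1,6]: position i shifts by key[i mod 2].
Reversing it on jsbmjtf: j−1=i, s−6=m, b−1=a, m−6=g, j−1=i, t−6=n, f−1=e.

imagine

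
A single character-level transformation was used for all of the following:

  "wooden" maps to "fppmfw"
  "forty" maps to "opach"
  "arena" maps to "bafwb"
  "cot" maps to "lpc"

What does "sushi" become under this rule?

The shift depends on letter class: consonant w→f is +9, but vowel o→p is +1. The rule splits by letter class: vowels +1, consonants +9.
For sushi: s(cons)+9=b, u(vowel)+1=v, s(cons)+9=b, h(cons)+9=q, i(vowel)+1=j.

bvbqj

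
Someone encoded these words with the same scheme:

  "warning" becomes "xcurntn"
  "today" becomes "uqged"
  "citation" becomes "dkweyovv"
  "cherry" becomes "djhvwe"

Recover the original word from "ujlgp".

thick

In warning: w→x is +1, a→c is +2, r→u is +3, n→r is +4 — the shift increases by 1 each position. Each letter shifts forward by (position + 1), i.e. 1, 2, 3, … — the shift grows by one for each successive letter.
Reversing it on ujlgp: u−1=t, j−2=h, l−3=i, g−4=c, p−5=k.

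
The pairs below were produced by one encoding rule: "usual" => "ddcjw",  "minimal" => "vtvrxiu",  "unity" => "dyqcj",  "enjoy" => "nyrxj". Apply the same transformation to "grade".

pcimp

The shifts repeat in a cycle of length 3: positions 0,1,… shift by +9, +11, +8, then the pattern repeats.
For grade: g+9=p, r+11=c, a+8=i, d+9=m, e+11=p.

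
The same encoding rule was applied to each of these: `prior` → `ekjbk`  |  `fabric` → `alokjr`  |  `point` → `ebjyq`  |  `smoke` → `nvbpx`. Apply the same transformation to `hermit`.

gxkvjq

p(15)→e(4) and r(17)→k(10) fit y≡3x+11 (mod 26); the inverse of 3 mod 26 is 9. Treating letters as 0–25, the rule is x ↦ 3x + 11 (mod 26).
On hermit: h(7)→3·7+11≡6=g; e(4)→3·4+11≡23=x; r(17)→3·17+11≡10=k; m(12)→3·12+11≡21=v; i(8)→3·8+11≡9=j; t(19)→3·19+11≡16=q (all mod 26).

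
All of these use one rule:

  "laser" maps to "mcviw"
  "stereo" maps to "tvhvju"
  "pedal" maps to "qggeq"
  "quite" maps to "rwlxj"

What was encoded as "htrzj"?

grove

In laser: l→m is +1, a→c is +2, s→v is +3, e→i is +4 — the shift increases by 1 each position. Each letter shifts forward by (position + 1), i.e. 1, 2, 3, … — the shift grows by one for each successive letter.
Undoing it on htrzj: h−1=g, t−2=r, r−3=o, z−4=v, j−5=e.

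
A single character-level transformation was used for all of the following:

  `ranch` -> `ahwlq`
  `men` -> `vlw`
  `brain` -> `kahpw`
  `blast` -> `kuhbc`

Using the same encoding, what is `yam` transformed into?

hhv

The shift depends on letter class: consonant r→a is +9, but vowel a→h is +7. Vowels shift forward by 7 and consonants shift forward by 9.
For yam: y(cons)+9=h, a(vowel)+7=h, m(cons)+9=v.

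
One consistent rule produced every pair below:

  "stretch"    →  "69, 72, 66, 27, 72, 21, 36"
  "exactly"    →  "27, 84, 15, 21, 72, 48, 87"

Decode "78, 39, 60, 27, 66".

s(#19)→69 and t(#20)→72: differences scale by 3, so n = 3·pos + 12. The formula is n = 3×(alphabet index, a=1) + 12.
Reversing it on 78, 39, 60, 27, 66: 78→(78−12)÷3=22=v, 39→(39−12)÷3=9=i, 60→(60−12)÷3=16=p, 27→(27−12)÷3=5=e, 66→(66−12)÷3=18=r.

viper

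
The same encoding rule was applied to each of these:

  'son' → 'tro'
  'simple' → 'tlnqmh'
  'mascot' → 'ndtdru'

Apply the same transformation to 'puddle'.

qxeemh

The shift depends on letter class: consonant s→t is +1, but vowel o→r is +3. Two shifts are in play — +3 for a/e/i/o/u, +1 for every other letter.
On puddle: p(cons)+1=q, u(vowel)+3=x, d(cons)+1=e, d(cons)+1=e, l(cons)+1=m, e(vowel)+3=h.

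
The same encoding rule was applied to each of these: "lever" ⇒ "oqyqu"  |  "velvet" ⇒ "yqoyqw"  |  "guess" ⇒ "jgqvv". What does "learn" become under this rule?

oqmuq

The shift depends on letter class: consonant l→o is +3, but vowel e→q is +12. Vowels shift forward by 12 and consonants shift forward by 3.
On learn: l(cons)+3=o, e(vowel)+12=q, a(vowel)+12=m, r(cons)+3=u, n(cons)+3=q.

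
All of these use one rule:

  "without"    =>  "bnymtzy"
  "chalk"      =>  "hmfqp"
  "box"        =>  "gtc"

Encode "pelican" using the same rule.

ujqnhfs

Compare letters: w→b is +5, i→n is +5, t→y is +5 — a constant shift. Each letter is shifted forward by 5 in the alphabet (a Caesar shift of +5).
On pelican: p+5=u, e+5=j, l+5=q, i+5=n, c+5=h, a+5=f, n+5=s.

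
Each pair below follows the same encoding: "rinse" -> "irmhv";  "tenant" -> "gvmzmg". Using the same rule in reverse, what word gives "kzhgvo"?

Each pair mirrors across the alphabet (r↔i, i↔r, n↔m): positions sum to 25. Letters are reflected about the middle of the alphabet (position → 25−position): Atbash.
Undoing it on kzhgvo: k↔p, z↔a, h↔s, g↔t, v↔e, o↔l.

pastel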